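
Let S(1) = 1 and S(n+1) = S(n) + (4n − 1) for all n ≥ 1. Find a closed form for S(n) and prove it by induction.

Claim: S(n) = 2n^2 − 3n + 2.

Base case: S(1) = 1, and 2·1^2 − 3·1 + 2 = 1.
Assume S(r) = 2r^2 − 3r + 2.
Then S(r+1) = S(r) + (4r − 1) = (2r^2 − 3r + 2) + (4r − 1) = 2r^2 + r + 1,
and 2·(r+1)^2 − 3·(r+1) + 2 = 2r^2 + r + 1.
Hence S(n) = 2n^2 − 3n + 2 for every n ≥ 1, by induction.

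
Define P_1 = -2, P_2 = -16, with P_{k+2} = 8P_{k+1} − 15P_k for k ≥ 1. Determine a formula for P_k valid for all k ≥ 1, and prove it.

Claim: P_k = 3^k − 5^k.

Base cases: P_1 = -2 and 3^1 − 5^1 = -2; P_2 = -16 and 3^2 − 5^2 = -16.
Assume P_i = 3^i − 5^i for all 1 ≤ i ≤ j, where j ≥ 2.
Then P_{j+1} = 8P_j − 15P_{j−1} = 8·(3^j − 5^j) − 15·(3^{j−1} − 5^{j−1}) = (8·3 − 15)3^{j−1} − (8·5 − 15)5^{j−1} = 9·3^{j−1} − 25·5^{j−1} = 3^{j+1} − 5^{j+1}.
This completes the inductive step, so P_k = 3^k − 5^k for all k ≥ 1.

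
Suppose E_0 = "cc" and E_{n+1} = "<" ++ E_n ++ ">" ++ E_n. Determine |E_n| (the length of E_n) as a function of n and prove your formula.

Claim: |E_n| = 2^{n+2} − 2.

Base case: |E_0| = 2, and 2^{0+2} − 2 = 2.
Assume |E_k| = 2^{k+2} − 2.
Then |E_{k+1}| = 1 + |E_k| + 1 + |E_k| = 2|E_k| + 2 = 2(2^{k+2} − 2) + 2 = 2^{k+3} − 4 + 2 = 2^{k+3} − 2.
By induction, |E_n| = 2^{n+2} − 2 for all n ≥ 0.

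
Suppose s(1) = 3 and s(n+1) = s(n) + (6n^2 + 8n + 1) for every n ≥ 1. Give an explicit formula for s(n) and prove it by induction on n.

Claim: s(n) = 2n^3 + n^2 − 2n + 2.

Base case: s(1) = 3, and 2·1^3 + 1^2 − 2·1 + 2 = 3.
Assume s(k) = 2k^3 + k^2 − 2k + 2.
Then s(k+1) = s(k) + (6k^2 + 8k + 1) = (2k^3 + k^2 − 2k + 2) + (6k^2 + 8k + 1) = 2k^3 + 7k^2 + 6k + 3,
and 2·(k+1)^3 + (k+1)^2 − 2·(k+1) + 2 = 2k^3 + 7k^2 + 6k + 3.
This completes the inductive step, so s(n) = 2n^3 + n^2 − 2n + 2 for all n ≥ 1.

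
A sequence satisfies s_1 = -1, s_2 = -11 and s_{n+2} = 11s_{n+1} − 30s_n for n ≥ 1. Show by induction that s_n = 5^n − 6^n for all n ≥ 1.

Base cases: s_1 = -1 and 5^1 − 6^1 = -1; s_2 = -11 and 5^2 − 6^2 = -11.
Assume s_j = 5^j − 6^j for all 1 ≤ j ≤ k, where k ≥ 2.
Then s_{k+1} = 11s_k − 30s_{k−1} = 11·(5^k − 6^k) − 30·(5^{k−1} − 6^{k−1}) = (11·5 − 30)5^{k−1} − (11·6 − 30)6^{k−1} = 25·5^{k−1} − 36·6^{k−1} = 5^{k+1} − 6^{k+1}.
This completes the inductive step, so s_n = 5^n − 6^n for all n ≥ 1.

s_n = 5^n − 6^n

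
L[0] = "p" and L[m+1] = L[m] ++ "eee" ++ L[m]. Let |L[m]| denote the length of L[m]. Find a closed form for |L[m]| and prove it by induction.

Claim: |L[m]| = 2^{m+2} − 3.

Base case: |L[0]| = 1, and 2^{0+2} − 3 = 1.
Assume |L[r]| = 2^{r+2} − 3.
Then |L[r+1]| = |L[r]| + 3 + |L[r]| = 2|L[r]| + 3 = 2(2^{r+2} − 3) + 3 = 2^{r+3} − 6 + 3 = 2^{r+3} − 3.
By induction, |L[m]| = 2^{m+2} − 3 for all m ≥ 0.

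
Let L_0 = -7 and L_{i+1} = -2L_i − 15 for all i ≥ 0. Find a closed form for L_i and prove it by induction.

Claim: L_i = -2·(-2)^i − 5.

Base case: L_0 = -7, and -2·(-2)^0 − 5 = -2 − 5 = -7.
Assume L_m = -2·(-2)^m − 5 for some m ≥ 0.
Then L_{m+1} = -2L_m − 15 = -2·(-2·(-2)^m − 5) − 15 = 4·(-2)^m + 10 − 15 = -2·(-2)^{m+1} − 5.
By induction, L_i = -2·(-2)^i − 5 for all i ≥ 0.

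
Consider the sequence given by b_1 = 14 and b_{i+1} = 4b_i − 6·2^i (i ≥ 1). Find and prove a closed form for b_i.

Claim: b_i = 2·4^i + 3·2^i.

Base case: b_1 = 14, and 2·4^1 + 3·2^1 = 8 + 6 = 14.
Assume b_j = 2·4^j + 3·2^j for some j ≥ 1.
Then b_{j+1} = 4b_j − 6·2^j = 4·(2·4^j + 3·2^j) − 6·2^j = 2·4^{j+1} + 12·2^j − 6·2^j = 2·4^{j+1} + 6·2^j = 2·4^{j+1} + 3·2^{j+1}.
So the formula holds for j+1, and by induction b_i = 2·4^i + 3·2^i for all i ≥ 1.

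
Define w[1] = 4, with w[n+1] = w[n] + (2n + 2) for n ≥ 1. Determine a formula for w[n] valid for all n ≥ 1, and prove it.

Claim: w[n] = n^2 + n + 2.

Base case: w[1] = 4, and 1^2 + 1 + 2 = 4.
Assume w[k] = k^2 + k + 2.
Then w[k+1] = w[k] + (2k + 2) = (k^2 + k + 2) + (2k + 2) = k^2 + 3k + 4,
and (k+1)^2 + (k+1) + 2 = k^2 + 3k + 4.
This completes the inductive step, so w[n] = n^2 + n + 2 for all n ≥ 1.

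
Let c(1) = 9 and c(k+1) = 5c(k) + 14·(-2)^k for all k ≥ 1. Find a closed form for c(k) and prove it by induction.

Claim: c(k) = 5^k − 2·(-2)^k.

Base case: c(1) = 9, and 5^1 − 2·(-2)^1 = 5 + 4 = 9.
Assume c(r) = 5^r − 2·(-2)^r for some r ≥ 1.
Then c(r+1) = 5c(r) + 14·(-2)^r = 5·(5^r − 2·(-2)^r) + 14·(-2)^r = 5^{r+1} − 10·(-2)^r + 14·(-2)^r = 5^{r+1} + 4·(-2)^r = 5^{r+1} − 2·(-2)^{r+1}.
Hence c(k) = 5^k − 2·(-2)^k for every k ≥ 1, by induction.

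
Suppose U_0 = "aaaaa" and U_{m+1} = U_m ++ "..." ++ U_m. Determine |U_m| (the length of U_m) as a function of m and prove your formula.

Claim: |U_m| = 2^{m+3} − 3.

Base case: |U_0| = 5, and 2^{0+3} − 3 = 5.
Assume |U_k| = 2^{k+3} − 3.
Then |U_{k+1}| = |U_k| + 3 + |U_k| = 2|U_k| + 3 = 2(2^{k+3} − 3) + 3 = 2^{k+1+3} − 6 + 3 = 2^{k+1+3} − 3.
Hence |U_m| = 2^{m+3} − 3 for every m ≥ 0, by induction.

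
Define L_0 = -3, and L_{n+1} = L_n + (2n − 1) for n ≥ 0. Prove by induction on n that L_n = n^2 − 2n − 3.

Base case: L_0 = -3, and 0^2 − 2·0 − 3 = -3.
Assume L_k = k^2 − 2k − 3.
Then L_{k+1} = L_k + (2k − 1) = (k^2 − 2k − 3) + (2k − 1) = k^2 − 4,
and (k+1)^2 − 2·(k+1) − 3 = k^2 − 4.
By induction, L_n = n^2 − 2n − 3 for all n ≥ 0.

L_n = n^2 − 2n − 3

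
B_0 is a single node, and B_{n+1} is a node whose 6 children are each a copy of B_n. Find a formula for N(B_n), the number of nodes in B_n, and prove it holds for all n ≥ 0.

Claim: N(B_n) = (6^{n+1} − 1)/5.

Base case: N(B_0) = 1, and (6^{0+1} − 1)/5 = 1.
Assume N(B_r) = (6^{r+1} − 1)/5.
Then N(B_{r+1}) = 1 + 6N(B_r) = 1 + 6·(6^{r+1} − 1)/5 = 1 + (6^{r+2} − 6)/5 = (5 + 6^{r+2} − 6)/5 = (6^{r+2} − 1)/5.
This completes the inductive step, so N(B_n) = (6^{n+1} − 1)/5 for all n ≥ 0.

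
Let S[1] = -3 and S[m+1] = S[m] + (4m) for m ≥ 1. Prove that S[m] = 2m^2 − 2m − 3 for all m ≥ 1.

Base case: S[1] = -3, and 2·1^2 − 2·1 − 3 = -3.
Assume S[k] = 2k^2 − 2k − 3.
Then S[k+1] = S[k] + (4k) = (2k^2 − 2k − 3) + (4k) = 2k^2 + 2k − 3,
and 2·(k+1)^2 − 2·(k+1) − 3 = 2k^2 + 2k − 3.
Hence S[m] = 2m^2 − 2m − 3 for every m ≥ 1, by induction.

S[m] = 2m^2 − 2m − 3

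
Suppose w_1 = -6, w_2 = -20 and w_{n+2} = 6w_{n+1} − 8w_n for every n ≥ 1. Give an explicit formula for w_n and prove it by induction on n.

Claim: w_n = -2^n − 4^n.

Base cases: w_1 = -6 and -2^1 − 4^1 = -6; w_2 = -20 and -2^2 − 4^2 = -20.
Assume w_i = -2^i − 4^i for all 1 ≤ i ≤ j, where j ≥ 2.
Then w_{j+1} = 6w_j − 8w_{j−1} = 6·(-2^j − 4^j) − 8·(-2^{j−1} − 4^{j−1}) = -(6·2 − 8)2^{j−1} − (6·4 − 8)4^{j−1} = -4·2^{j−1} − 16·4^{j−1} = -2^{j+1} − 4^{j+1}.
By strong induction, w_n = -2^n − 4^n for all n ≥ 1.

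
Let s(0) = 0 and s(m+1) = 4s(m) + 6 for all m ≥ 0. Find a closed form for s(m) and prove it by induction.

Claim: s(m) = 2·4^m − 2.

Base case: s(0) = 0, and 2·4^0 − 2 = 2 − 2 = 0.
Assume s(k) = 2·4^k − 2 for some k ≥ 0.
Then s(k+1) = 4s(k) + 6 = 4·(2·4^k − 2) + 6 = 8·4^k − 8 + 6 = 2·4^{k+1} − 2.
So the formula holds for k+1, and by induction s(m) = 2·4^m − 2 for all m ≥ 0.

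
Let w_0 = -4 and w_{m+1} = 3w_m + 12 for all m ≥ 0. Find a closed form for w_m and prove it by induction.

Claim: w_m = 2·3^m − 6.

Base case: w_0 = -4, and 2·3^0 − 6 = 2 − 6 = -4.
Assume w_r = 2·3^r − 6 for some r ≥ 0.
Then w_{r+1} = 3w_r + 12 = 3·(2·3^r − 6) + 12 = 6·3^r − 18 + 12 = 2·3^{r+1} − 6.
So the formula holds for r+1, and by induction w_m = 2·3^m − 6 for all m ≥ 0.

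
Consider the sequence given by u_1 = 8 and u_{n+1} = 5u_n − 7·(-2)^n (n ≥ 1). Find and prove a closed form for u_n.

Claim: u_n = 2·5^n + (-2)^n.

Base case: u_1 = 8, and 2·5^1 + (-2)^1 = 10 − 2 = 8.
Assume u_r = 2·5^r + (-2)^r for some r ≥ 1.
Then u_{r+1} = 5u_r − 7·(-2)^r = 5·(2·5^r + (-2)^r) − 7·(-2)^r = 2·5^{r+1} + 5·(-2)^r − 7·(-2)^r = 2·5^{r+1} − 2·(-2)^r = 2·5^{r+1} + (-2)^{r+1}.
So the formula holds for r+1, and by induction u_n = 2·5^n + (-2)^n for all n ≥ 1.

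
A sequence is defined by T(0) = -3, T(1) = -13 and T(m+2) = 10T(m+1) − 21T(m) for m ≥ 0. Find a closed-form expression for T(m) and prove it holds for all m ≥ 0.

Claim: T(m) = -7^m − 2·3^m.

Base cases: T(0) = -3 and -7^0 − 2·3^0 = -3; T(1) = -13 and -7^1 − 2·3^1 = -13.
Assume T(j) = -7^j − 2·3^j for all 0 ≤ j ≤ k, where k ≥ 1.
Then T(k+1) = 10T(k) − 21T(k−1) = 10·(-7^k − 2·3^k) − 21·(-7^{k−1} − 2·3^{k−1}) = -(10·7 − 21)7^{k−1} − 2·(10·3 − 21)3^{k−1} = -49·7^{k−1} − 18·3^{k−1} = -7^{k+1} − 2·3^{k+1}.
Hence T(m) = -7^m − 2·3^m for every m ≥ 0, by strong induction.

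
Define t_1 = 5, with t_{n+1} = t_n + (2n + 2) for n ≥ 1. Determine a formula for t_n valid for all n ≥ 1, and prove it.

Claim: t_n = n^2 + n + 3.

Base case: t_1 = 5, and 1^2 + 1 + 3 = 5.
Assume t_r = r^2 + r + 3.
Then t_{r+1} = t_r + (2r + 2) = (r^2 + r + 3) + (2r + 2) = r^2 + 3r + 5,
and (r+1)^2 + (r+1) + 3 = r^2 + 3r + 5.
This completes the inductive step, so t_n = n^2 + n + 3 for all n ≥ 1.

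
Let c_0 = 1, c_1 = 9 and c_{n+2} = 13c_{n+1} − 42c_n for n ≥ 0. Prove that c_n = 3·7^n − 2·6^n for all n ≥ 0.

Base cases: c_0 = 1 and 3·7^0 − 2·6^0 = 1; c_1 = 9 and 3·7^1 − 2·6^1 = 9.
Assume c_j = 3·7^j − 2·6^j for all 0 ≤ j ≤ r, where r ≥ 1.
Then c_{r+1} = 13c_r − 42c_{r−1} = 13·(3·7^r − 2·6^r) − 42·(3·7^{r−1} − 2·6^{r−1}) = 3·(13·7 − 42)7^{r−1} − 2·(13·6 − 42)6^{r−1} = 147·7^{r−1} − 72·6^{r−1} = 3·7^{r+1} − 2·6^{r+1}.
So the formula holds for r+1, and by strong induction c_n = 3·7^n − 2·6^n for all n ≥ 0.

c_n = 3·7^n − 2·6^n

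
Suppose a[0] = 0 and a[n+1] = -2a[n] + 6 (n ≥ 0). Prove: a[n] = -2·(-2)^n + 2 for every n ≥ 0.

Base case: a[0] = 0, and -2·(-2)^0 + 2 = -2 + 2 = 0.
Assume a[j] = -2·(-2)^j + 2 for some j ≥ 0.
Then a[j+1] = -2a[j] + 6 = -2·(-2·(-2)^j + 2) + 6 = 4·(-2)^j − 4 + 6 = -2·(-2)^{j+1} + 2.
This completes the inductive step, so a[n] = -2·(-2)^n + 2 for all n ≥ 0.

a[n] = -2·(-2)^n + 2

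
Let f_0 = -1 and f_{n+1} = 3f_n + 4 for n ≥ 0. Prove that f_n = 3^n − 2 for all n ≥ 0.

Base case: f_0 = -1, and 3^0 − 2 = 1 − 2 = -1.
Assume f_r = 3^r − 2 for some r ≥ 0.
Then f_{r+1} = 3f_r + 4 = 3·(3^r − 2) + 4 = 3^{r+1} − 6 + 4 = 3^{r+1} − 2.
So the formula holds for r+1, and by induction f_n = 3^n − 2 for all n ≥ 0.

f_n = 3^n − 2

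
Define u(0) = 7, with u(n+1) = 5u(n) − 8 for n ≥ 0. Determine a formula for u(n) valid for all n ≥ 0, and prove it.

Claim: u(n) = 5^{n+1} + 2.

Base case: u(0) = 7, and 5^{0+1} + 2 = 5 + 2 = 7.
Assume u(j) = 5^{j+1} + 2 for some j ≥ 0.
Then u(j+1) = 5u(j) − 8 = 5·(5^{j+1} + 2) − 8 = 5^{j+2} + 10 − 8 = 5^{j+2} + 2.
This completes the inductive step, so u(n) = 5^{n+1} + 2 for all n ≥ 0.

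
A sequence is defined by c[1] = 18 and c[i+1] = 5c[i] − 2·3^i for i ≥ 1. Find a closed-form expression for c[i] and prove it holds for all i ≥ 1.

Claim: c[i] = 3·5^i + 3^i.

Base case: c[1] = 18, and 3·5^1 + 3^1 = 15 + 3 = 18.
Assume c[r] = 3·5^r + 3^r for some r ≥ 1.
Then c[r+1] = 5c[r] − 2·3^r = 5·(3·5^r + 3^r) − 2·3^r = 3·5^{r+1} + 5·3^r − 2·3^r = 3·5^{r+1} + 3·3^r = 3·5^{r+1} + 3^{r+1}.
By induction, c[i] = 3·5^i + 3^i for all i ≥ 1.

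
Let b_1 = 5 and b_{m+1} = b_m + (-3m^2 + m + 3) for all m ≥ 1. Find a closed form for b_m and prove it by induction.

Claim: b_m = -m^3 + 2m^2 + 2m + 2.

Base case: b_1 = 5, and -1^3 + 2·1^2 + 2·1 + 2 = 5.
Assume b_k = -k^3 + 2k^2 + 2k + 2.
Then b_{k+1} = b_k + (-3k^2 + k + 3) = (-k^3 + 2k^2 + 2k + 2) + (-3k^2 + k + 3) = -k^3 − k^2 + 3k + 5,
and -(k+1)^3 + 2·(k+1)^2 + 2·(k+1) + 2 = -k^3 − k^2 + 3k + 5.
By induction, b_m = -m^3 + 2m^2 + 2m + 2 for all m ≥ 1.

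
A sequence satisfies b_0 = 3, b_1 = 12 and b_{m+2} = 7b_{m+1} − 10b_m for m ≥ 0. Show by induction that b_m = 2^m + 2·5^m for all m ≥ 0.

Base cases: b_0 = 3 and 2^0 + 2·5^0 = 3; b_1 = 12 and 2^1 + 2·5^1 = 12.
Assume b_i = 2^i + 2·5^i for all 0 ≤ i ≤ j, where j ≥ 1.
Then b_{j+1} = 7b_j − 10b_{j−1} = 7·(2^j + 2·5^j) − 10·(2^{j−1} + 2·5^{j−1}) = (7·2 − 10)2^{j−1} + 2·(7·5 − 10)5^{j−1} = 4·2^{j−1} + 50·5^{j−1} = 2^{j+1} + 2·5^{j+1}.
By strong induction, b_m = 2^m + 2·5^m for all m ≥ 0.

b_m = 2^m + 2·5^m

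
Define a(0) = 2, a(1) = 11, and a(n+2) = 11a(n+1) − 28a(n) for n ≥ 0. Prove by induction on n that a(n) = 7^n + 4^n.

Base cases: a(0) = 2 and 7^0 + 4^0 = 2; a(1) = 11 and 7^1 + 4^1 = 11.
Assume a(j) = 7^j + 4^j for all 0 ≤ j ≤ k, where k ≥ 1.
Then a(k+1) = 11a(k) − 28a(k−1) = 11·(7^k + 4^k) − 28·(7^{k−1} + 4^{k−1}) = (11·7 − 28)7^{k−1} + (11·4 − 28)4^{k−1} = 49·7^{k−1} + 16·4^{k−1} = 7^{k+1} + 4^{k+1}.
By strong induction, a(n) = 7^n + 4^n for all n ≥ 0.

a(n) = 7^n + 4^n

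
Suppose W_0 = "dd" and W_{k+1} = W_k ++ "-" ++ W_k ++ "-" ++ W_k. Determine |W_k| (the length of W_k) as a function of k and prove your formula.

Claim: |W_k| = 3^{k+1} − 1.

Base case: |W_0| = 2, and 3^{0+1} − 1 = 2.
Assume |W_m| = 3^{m+1} − 1.
Then |W_{m+1}| = 3|W_m| + 2 = 3(3^{m+1} − 1) + 2 = 3^{m+2} − 3 + 2 = 3^{m+2} − 1.
By induction, |W_k| = 3^{k+1} − 1 for all k ≥ 0.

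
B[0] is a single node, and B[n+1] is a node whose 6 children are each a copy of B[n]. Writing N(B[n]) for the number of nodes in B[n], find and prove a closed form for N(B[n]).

Claim: N(B[n]) = (6^{n+1} − 1)/5.

Base case: N(B[0]) = 1, and (6^{0+1} − 1)/5 = 1.
Assume N(B[r]) = (6^{r+1} − 1)/5.
Then N(B[r+1]) = 1 + 6N(B[r]) = 1 + 6·(6^{r+1} − 1)/5 = 1 + (6^{r+2} − 6)/5 = (5 + 6^{r+2} − 6)/5 = (6^{r+2} − 1)/5.
By induction, N(B[n]) = (6^{n+1} − 1)/5 for all n ≥ 0.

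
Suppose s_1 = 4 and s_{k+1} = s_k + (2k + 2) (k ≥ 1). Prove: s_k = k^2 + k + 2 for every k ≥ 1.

Base case: s_1 = 4, and 1^2 + 1 + 2 = 4.
Assume s_j = j^2 + j + 2.
Then s_{j+1} = s_j + (2j + 2) = (j^2 + j + 2) + (2j + 2) = j^2 + 3j + 4,
and (j+1)^2 + (j+1) + 2 = j^2 + 3j + 4.
This completes the inductive step, so s_k = k^2 + k + 2 for all k ≥ 1.

s_k = k^2 + k + 2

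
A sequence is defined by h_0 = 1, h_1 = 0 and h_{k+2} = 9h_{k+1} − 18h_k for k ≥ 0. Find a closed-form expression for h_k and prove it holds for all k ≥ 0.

Claim: h_k = -6^k + 2·3^k.

Base cases: h_0 = 1 and -6^0 + 2·3^0 = 1; h_1 = 0 and -6^1 + 2·3^1 = 0.
Assume h_j = -6^j + 2·3^j for all 0 ≤ j ≤ m, where m ≥ 1.
Then h_{m+1} = 9h_m − 18h_{m−1} = 9·(-6^m + 2·3^m) − 18·(-6^{m−1} + 2·3^{m−1}) = -(9·6 − 18)6^{m−1} + 2·(9·3 − 18)3^{m−1} = -36·6^{m−1} + 18·3^{m−1} = -6^{m+1} + 2·3^{m+1}.
So the formula holds for m+1, and by strong induction h_k = -6^k + 2·3^k for all k ≥ 0.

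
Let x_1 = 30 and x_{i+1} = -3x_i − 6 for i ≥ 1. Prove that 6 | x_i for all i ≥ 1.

Base case: x_1 = 30 = 6·5, so 6 | x_1.
Assume 6 | x_k, so x_k = 6t for some integer t.
Then x_{k+1} = -3x_k − 6 = -3·(6t) − 6 = 6(-3t − 1), so 6 | x_{k+1}.
By induction, 6 | x_i for all i ≥ 1.

6 | x_i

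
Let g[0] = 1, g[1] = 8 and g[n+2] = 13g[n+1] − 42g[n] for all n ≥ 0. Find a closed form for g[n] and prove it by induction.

Claim: g[n] = 2·7^n − 6^n.

Base cases: g[0] = 1 and 2·7^0 − 6^0 = 1; g[1] = 8 and 2·7^1 − 6^1 = 8.
Assume g[j] = 2·7^j − 6^j for all 0 ≤ j ≤ r, where r ≥ 1.
Then g[r+1] = 13g[r] − 42g[r−1] = 13·(2·7^r − 6^r) − 42·(2·7^{r−1} − 6^{r−1}) = 2·(13·7 − 42)7^{r−1} − (13·6 − 42)6^{r−1} = 98·7^{r−1} − 36·6^{r−1} = 2·7^{r+1} − 6^{r+1}.
So the formula holds for r+1, and by strong induction g[n] = 2·7^n − 6^n for all n ≥ 0.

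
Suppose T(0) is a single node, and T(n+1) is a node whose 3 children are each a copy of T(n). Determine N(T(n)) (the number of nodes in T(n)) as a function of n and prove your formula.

Claim: N(T(n)) = (3^{n+1} − 1)/2.

Base case: N(T(0)) = 1, and (3^{0+1} − 1)/2 = 1.
Assume N(T(j)) = (3^{j+1} − 1)/2.
Then N(T(j+1)) = 1 + 3N(T(j)) = 1 + 3·(3^{j+1} − 1)/2 = 1 + (3^{j+2} − 3)/2 = (2 + 3^{j+2} − 3)/2 = (3^{j+2} − 1)/2.
Hence N(T(n)) = (3^{n+1} − 1)/2 for every n ≥ 0, by induction.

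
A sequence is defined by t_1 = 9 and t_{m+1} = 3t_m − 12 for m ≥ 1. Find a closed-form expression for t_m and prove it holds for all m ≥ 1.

Claim: t_m = 3^m + 6.

Base case: t_1 = 9, and 3^1 + 6 = 3 + 6 = 9.
Assume t_k = 3^k + 6 for some k ≥ 1.
Then t_{k+1} = 3t_k − 12 = 3·(3^k + 6) − 12 = 3^{k+1} + 18 − 12 = 3^{k+1} + 6.
This completes the inductive step, so t_m = 3^m + 6 for all m ≥ 1.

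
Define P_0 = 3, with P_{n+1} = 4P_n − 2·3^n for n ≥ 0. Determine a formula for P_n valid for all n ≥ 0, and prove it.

Claim: P_n = 4^n + 2·3^n.

Base case: P_0 = 3, and 4^0 + 2·3^0 = 1 + 2 = 3.
Assume P_r = 4^r + 2·3^r for some r ≥ 0.
Then P_{r+1} = 4P_r − 2·3^r = 4·(4^r + 2·3^r) − 2·3^r = 4^{r+1} + 8·3^r − 2·3^r = 4^{r+1} + 6·3^r = 4^{r+1} + 2·3^{r+1}.
By induction, P_n = 4^n + 2·3^n for all n ≥ 0.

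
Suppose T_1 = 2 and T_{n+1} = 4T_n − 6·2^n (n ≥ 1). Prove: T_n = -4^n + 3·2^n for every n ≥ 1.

Base case: T_1 = 2, and -4^1 + 3·2^1 = -4 + 6 = 2.
Assume T_r = -4^r + 3·2^r for some r ≥ 1.
Then T_{r+1} = 4T_r − 6·2^r = 4·(-4^r + 3·2^r) − 6·2^r = -4^{r+1} + 12·2^r − 6·2^r = -4^{r+1} + 6·2^r = -4^{r+1} + 3·2^{r+1}.
So the formula holds for r+1, and by induction T_n = -4^n + 3·2^n for all n ≥ 1.

T_n = -4^n + 3·2^n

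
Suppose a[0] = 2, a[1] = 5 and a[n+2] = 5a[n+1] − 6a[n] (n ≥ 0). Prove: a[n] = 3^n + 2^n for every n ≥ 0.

Base cases: a[0] = 2 and 3^0 + 2^0 = 2; a[1] = 5 and 3^1 + 2^1 = 5.
Assume a[i] = 3^i + 2^i for all 0 ≤ i ≤ j, where j ≥ 1.
Then a[j+1] = 5a[j] − 6a[j−1] = 5·(3^j + 2^j) − 6·(3^{j−1} + 2^{j−1}) = (5·3 − 6)3^{j−1} + (5·2 − 6)2^{j−1} = 9·3^{j−1} + 4·2^{j−1} = 3^{j+1} + 2^{j+1}.
This completes the inductive step, so a[n] = 3^n + 2^n for all n ≥ 0.

a[n] = 3^n + 2^n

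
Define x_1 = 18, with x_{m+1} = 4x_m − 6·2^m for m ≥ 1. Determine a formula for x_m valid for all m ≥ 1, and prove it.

Claim: x_m = 3·4^m + 3·2^m.

Base case: x_1 = 18, and 3·4^1 + 3·2^1 = 12 + 6 = 18.
Assume x_j = 3·4^j + 3·2^j for some j ≥ 1.
Then x_{j+1} = 4x_j − 6·2^j = 4·(3·4^j + 3·2^j) − 6·2^j = 3·4^{j+1} + 12·2^j − 6·2^j = 3·4^{j+1} + 6·2^j = 3·4^{j+1} + 3·2^{j+1}.
By induction, x_m = 3·4^m + 3·2^m for all m ≥ 1.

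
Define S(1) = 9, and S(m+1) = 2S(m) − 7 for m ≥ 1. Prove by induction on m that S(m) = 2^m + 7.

Base case: S(1) = 9, and 2^1 + 7 = 2 + 7 = 9.
Assume S(j) = 2^j + 7 for some j ≥ 1.
Then S(j+1) = 2S(j) − 7 = 2·(2^j + 7) − 7 = 2^{j+1} + 14 − 7 = 2^{j+1} + 7.
This completes the inductive step, so S(m) = 2^m + 7 for all m ≥ 1.

S(m) = 2^m + 7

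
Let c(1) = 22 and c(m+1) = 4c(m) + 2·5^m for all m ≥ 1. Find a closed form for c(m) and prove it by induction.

Claim: c(m) = 3·4^m + 2·5^m.

Base case: c(1) = 22, and 3·4^1 + 2·5^1 = 12 + 10 = 22.
Assume c(r) = 3·4^r + 2·5^r for some r ≥ 1.
Then c(r+1) = 4c(r) + 2·5^r = 4·(3·4^r + 2·5^r) + 2·5^r = 3·4^{r+1} + 8·5^r + 2·5^r = 3·4^{r+1} + 10·5^r = 3·4^{r+1} + 2·5^{r+1}.
By induction, c(m) = 3·4^m + 2·5^m for all m ≥ 1.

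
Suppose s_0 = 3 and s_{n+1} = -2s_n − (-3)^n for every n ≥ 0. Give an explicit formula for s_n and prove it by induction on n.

Claim: s_n = 2·(-2)^n + (-3)^n.

Base case: s_0 = 3, and 2·(-2)^0 + (-3)^0 = 2 + 1 = 3.
Assume s_k = 2·(-2)^k + (-3)^k for some k ≥ 0.
Then s_{k+1} = -2s_k − (-3)^k = -2·(2·(-2)^k + (-3)^k) − (-3)^k = 2·(-2)^{k+1} − 2·(-3)^k − (-3)^k = 2·(-2)^{k+1} − 3·(-3)^k = 2·(-2)^{k+1} + (-3)^{k+1}.
This completes the inductive step, so s_n = 2·(-2)^n + (-3)^n for all n ≥ 0.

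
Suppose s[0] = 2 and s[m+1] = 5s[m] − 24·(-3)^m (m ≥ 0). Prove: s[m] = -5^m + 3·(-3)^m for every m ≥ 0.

Base case: s[0] = 2, and -5^0 + 3·(-3)^0 = -1 + 3 = 2.
Assume s[k] = -5^k + 3·(-3)^k for some k ≥ 0.
Then s[k+1] = 5s[k] − 24·(-3)^k = 5·(-5^k + 3·(-3)^k) − 24·(-3)^k = -5^{k+1} + 15·(-3)^k − 24·(-3)^k = -5^{k+1} − 9·(-3)^k = -5^{k+1} + 3·(-3)^{k+1}.
This completes the inductive step, so s[m] = -5^m + 3·(-3)^m for all m ≥ 0.

s[m] = -5^m + 3·(-3)^m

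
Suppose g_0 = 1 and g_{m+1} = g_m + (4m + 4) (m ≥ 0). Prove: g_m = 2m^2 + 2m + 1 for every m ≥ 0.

Base case: g_0 = 1, and 2·0^2 + 2·0 + 1 = 1.
Assume g_k = 2k^2 + 2k + 1.
Then g_{k+1} = g_k + (4k + 4) = (2k^2 + 2k + 1) + (4k + 4) = 2k^2 + 6k + 5,
and 2·(k+1)^2 + 2·(k+1) + 1 = 2k^2 + 6k + 5.
By induction, g_m = 2m^2 + 2m + 1 for all m ≥ 0.

g_m = 2m^2 + 2m + 1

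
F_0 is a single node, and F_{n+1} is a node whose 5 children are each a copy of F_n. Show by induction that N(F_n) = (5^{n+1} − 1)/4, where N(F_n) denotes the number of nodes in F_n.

Base case: N(F_0) = 1, and (5^{0+1} − 1)/4 = 1.
Assume N(F_m) = (5^{m+1} − 1)/4.
Then N(F_{m+1}) = 1 + 5N(F_m) = 1 + 5·(5^{m+1} − 1)/4 = 1 + (5^{m+2} − 5)/4 = (4 + 5^{m+2} − 5)/4 = (5^{m+2} − 1)/4.
By induction, N(F_n) = (5^{n+1} − 1)/4 for all n ≥ 0.

N(F_n) = (5^{n+1} − 1)/4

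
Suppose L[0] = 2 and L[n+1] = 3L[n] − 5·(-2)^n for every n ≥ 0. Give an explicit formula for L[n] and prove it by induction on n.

Claim: L[n] = 3^n + (-2)^n.

Base case: L[0] = 2, and 3^0 + (-2)^0 = 1 + 1 = 2.
Assume L[k] = 3^k + (-2)^k for some k ≥ 0.
Then L[k+1] = 3L[k] − 5·(-2)^k = 3·(3^k + (-2)^k) − 5·(-2)^k = 3^{k+1} + 3·(-2)^k − 5·(-2)^k = 3^{k+1} − 2·(-2)^k = 3^{k+1} + (-2)^{k+1}.
Hence L[n] = 3^n + (-2)^n for every n ≥ 0, by induction.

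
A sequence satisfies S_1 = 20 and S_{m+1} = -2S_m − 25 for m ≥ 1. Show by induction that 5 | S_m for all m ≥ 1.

Base case: S_1 = 20 = 5·4, so 5 | S_1.
Assume 5 | S_j, so S_j = 5t for some integer t.
Then S_{j+1} = -2S_j − 25 = -2·(5t) − 25 = 5(-2t − 5), so 5 | S_{j+1}.
This completes the inductive step, so 5 | S_m for all m ≥ 1.

5 | S_m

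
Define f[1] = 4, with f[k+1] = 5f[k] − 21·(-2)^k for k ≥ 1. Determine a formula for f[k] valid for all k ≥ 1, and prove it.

Claim: f[k] = 2·5^k + 3·(-2)^k.

Base case: f[1] = 4, and 2·5^1 + 3·(-2)^1 = 10 − 6 = 4.
Assume f[m] = 2·5^m + 3·(-2)^m for some m ≥ 1.
Then f[m+1] = 5f[m] − 21·(-2)^m = 5·(2·5^m + 3·(-2)^m) − 21·(-2)^m = 2·5^{m+1} + 15·(-2)^m − 21·(-2)^m = 2·5^{m+1} − 6·(-2)^m = 2·5^{m+1} + 3·(-2)^{m+1}.
This completes the inductive step, so f[k] = 2·5^k + 3·(-2)^k for all k ≥ 1.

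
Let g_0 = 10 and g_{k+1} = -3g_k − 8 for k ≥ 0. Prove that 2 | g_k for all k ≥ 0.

Base case: g_0 = 10 = 2·5, so 2 | g_0.
Assume 2 | g_m, so g_m = 2t for some integer t.
Then g_{m+1} = -3g_m − 8 = -3·(2t) − 8 = 2(-3t − 4), so 2 | g_{m+1}.
So the property holds for m+1, and by induction 2 | g_k for all k ≥ 0.

2 | g_k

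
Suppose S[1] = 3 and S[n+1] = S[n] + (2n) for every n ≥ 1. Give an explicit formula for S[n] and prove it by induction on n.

Claim: S[n] = n^2 − n + 3.

Base case: S[1] = 3, and 1^2 − 1 + 3 = 3.
Assume S[k] = k^2 − k + 3.
Then S[k+1] = S[k] + (2k) = (k^2 − k + 3) + (2k) = k^2 + k + 3,
and (k+1)^2 − (k+1) + 3 = k^2 + k + 3.
By induction, S[n] = n^2 − n + 3 for all n ≥ 1.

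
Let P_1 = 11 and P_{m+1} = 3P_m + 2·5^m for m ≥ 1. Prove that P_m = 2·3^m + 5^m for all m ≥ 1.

Base case: P_1 = 11, and 2·3^1 + 5^1 = 6 + 5 = 11.
Assume P_j = 2·3^j + 5^j for some j ≥ 1.
Then P_{j+1} = 3P_j + 2·5^j = 3·(2·3^j + 5^j) + 2·5^j = 2·3^{j+1} + 3·5^j + 2·5^j = 2·3^{j+1} + 5·5^j = 2·3^{j+1} + 5^{j+1}.
So the formula holds for j+1, and by induction P_m = 2·3^m + 5^m for all m ≥ 1.

P_m = 2·3^m + 5^m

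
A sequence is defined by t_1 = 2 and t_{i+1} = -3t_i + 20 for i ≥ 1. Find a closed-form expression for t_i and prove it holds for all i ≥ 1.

Claim: t_i = (-3)^i + 5.

Base case: t_1 = 2, and (-3)^1 + 5 = -3 + 5 = 2.
Assume t_j = (-3)^j + 5 for some j ≥ 1.
Then t_{j+1} = -3t_j + 20 = -3·((-3)^j + 5) + 20 = -3·(-3)^j − 15 + 20 = (-3)^{j+1} + 5.
Hence t_i = (-3)^i + 5 for every i ≥ 1, by induction.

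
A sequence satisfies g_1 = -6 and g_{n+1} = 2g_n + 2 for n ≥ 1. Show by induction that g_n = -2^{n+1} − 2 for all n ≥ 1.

Base case: g_1 = -6, and -2^{1+1} − 2 = -4 − 2 = -6.
Assume g_m = -2^{m+1} − 2 for some m ≥ 1.
Then g_{m+1} = 2g_m + 2 = 2·(-2^{m+1} − 2) + 2 = -2^{m+2} − 4 + 2 = -2^{m+2} − 2.
Hence g_n = -2^{n+1} − 2 for every n ≥ 1, by induction.

g_n = -2^{n+1} − 2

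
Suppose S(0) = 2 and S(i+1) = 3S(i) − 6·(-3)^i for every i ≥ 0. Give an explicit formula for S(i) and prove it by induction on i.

Claim: S(i) = 3^i + (-3)^i.

Base case: S(0) = 2, and 3^0 + (-3)^0 = 1 + 1 = 2.
Assume S(m) = 3^m + (-3)^m for some m ≥ 0.
Then S(m+1) = 3S(m) − 6·(-3)^m = 3·(3^m + (-3)^m) − 6·(-3)^m = 3^{m+1} + 3·(-3)^m − 6·(-3)^m = 3^{m+1} − 3·(-3)^m = 3^{m+1} + (-3)^{m+1}.
This completes the inductive step, so S(i) = 3^i + (-3)^i for all i ≥ 0.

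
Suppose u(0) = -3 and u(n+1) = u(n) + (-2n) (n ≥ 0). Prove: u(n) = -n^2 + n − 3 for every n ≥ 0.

Base case: u(0) = -3, and -0^2 + 0 − 3 = -3.
Assume u(m) = -m^2 + m − 3.
Then u(m+1) = u(m) + (-2m) = (-m^2 + m − 3) + (-2m) = -m^2 − m − 3,
and -(m+1)^2 + (m+1) − 3 = -m^2 − m − 3.
This completes the inductive step, so u(n) = -n^2 + n − 3 for all n ≥ 0.

u(n) = -n^2 + n − 3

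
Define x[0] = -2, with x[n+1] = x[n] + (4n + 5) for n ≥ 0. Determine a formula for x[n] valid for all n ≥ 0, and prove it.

Claim: x[n] = 2n^2 + 3n − 2.

Base case: x[0] = -2, and 2·0^2 + 3·0 − 2 = -2.
Assume x[k] = 2k^2 + 3k − 2.
Then x[k+1] = x[k] + (4k + 5) = (2k^2 + 3k − 2) + (4k + 5) = 2k^2 + 7k + 3,
and 2·(k+1)^2 + 3·(k+1) − 2 = 2k^2 + 7k + 3.
Hence x[n] = 2n^2 + 3n − 2 for every n ≥ 0, by induction.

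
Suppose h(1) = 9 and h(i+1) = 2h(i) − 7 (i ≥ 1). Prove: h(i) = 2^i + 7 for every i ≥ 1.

Base case: h(1) = 9, and 2^1 + 7 = 2 + 7 = 9.
Assume h(r) = 2^r + 7 for some r ≥ 1.
Then h(r+1) = 2h(r) − 7 = 2·(2^r + 7) − 7 = 2^{r+1} + 14 − 7 = 2^{r+1} + 7.
By induction, h(i) = 2^i + 7 for all i ≥ 1.

h(i) = 2^i + 7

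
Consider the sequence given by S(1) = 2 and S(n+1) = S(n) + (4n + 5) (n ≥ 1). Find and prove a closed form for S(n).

Claim: S(n) = 2n^2 + 3n − 3.

Base case: S(1) = 2, and 2·1^2 + 3·1 − 3 = 2.
Assume S(j) = 2j^2 + 3j − 3.
Then S(j+1) = S(j) + (4j + 5) = (2j^2 + 3j − 3) + (4j + 5) = 2j^2 + 7j + 2,
and 2·(j+1)^2 + 3·(j+1) − 3 = 2j^2 + 7j + 2.
By induction, S(n) = 2n^2 + 3n − 3 for all n ≥ 1.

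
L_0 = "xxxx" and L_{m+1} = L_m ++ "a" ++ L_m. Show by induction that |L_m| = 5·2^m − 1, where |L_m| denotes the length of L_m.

Base case: |L_0| = 4, and 5·2^0 − 1 = 4.
Assume |L_j| = 5·2^j − 1.
Then |L_{j+1}| = |L_j| + 1 + |L_j| = 2|L_j| + 1 = 2(5·2^j − 1) + 1 = 5·2^{j+1} − 2 + 1 = 5·2^{j+1} − 1.
By induction, |L_m| = 5·2^m − 1 for all m ≥ 0.

|L_m| = 5·2^m − 1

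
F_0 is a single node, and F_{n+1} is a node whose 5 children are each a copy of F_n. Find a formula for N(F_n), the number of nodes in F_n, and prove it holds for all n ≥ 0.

Claim: N(F_n) = (5^{n+1} − 1)/4.

Base case: N(F_0) = 1, and (5^{0+1} − 1)/4 = 1.
Assume N(F_r) = (5^{r+1} − 1)/4.
Then N(F_{r+1}) = 1 + 5N(F_r) = 1 + 5·(5^{r+1} − 1)/4 = 1 + (5^{r+2} − 5)/4 = (4 + 5^{r+2} − 5)/4 = (5^{r+2} − 1)/4.
So the formula holds for r+1, and by induction N(F_n) = (5^{n+1} − 1)/4 for all n ≥ 0.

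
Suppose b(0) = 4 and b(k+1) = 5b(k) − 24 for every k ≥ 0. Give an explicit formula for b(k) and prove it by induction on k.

Claim: b(k) = -2·5^k + 6.

Base case: b(0) = 4, and -2·5^0 + 6 = -2 + 6 = 4.
Assume b(m) = -2·5^m + 6 for some m ≥ 0.
Then b(m+1) = 5b(m) − 24 = 5·(-2·5^m + 6) − 24 = -10·5^m + 30 − 24 = -2·5^{m+1} + 6.
This completes the inductive step, so b(k) = -2·5^k + 6 for all k ≥ 0.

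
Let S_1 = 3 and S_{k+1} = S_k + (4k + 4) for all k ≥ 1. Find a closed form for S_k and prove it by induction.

Claim: S_k = 2k^2 + 2k − 1.

Base case: S_1 = 3, and 2·1^2 + 2·1 − 1 = 3.
Assume S_j = 2j^2 + 2j − 1.
Then S_{j+1} = S_j + (4j + 4) = (2j^2 + 2j − 1) + (4j + 4) = 2j^2 + 6j + 3,
and 2·(j+1)^2 + 2·(j+1) − 1 = 2j^2 + 6j + 3.
This completes the inductive step, so S_k = 2k^2 + 2k − 1 for all k ≥ 1.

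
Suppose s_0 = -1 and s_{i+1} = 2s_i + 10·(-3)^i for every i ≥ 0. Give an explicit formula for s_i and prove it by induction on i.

Claim: s_i = 2^i − 2·(-3)^i.

Base case: s_0 = -1, and 2^0 − 2·(-3)^0 = 1 − 2 = -1.
Assume s_k = 2^k − 2·(-3)^k for some k ≥ 0.
Then s_{k+1} = 2s_k + 10·(-3)^k = 2·(2^k − 2·(-3)^k) + 10·(-3)^k = 2^{k+1} − 4·(-3)^k + 10·(-3)^k = 2^{k+1} + 6·(-3)^k = 2^{k+1} − 2·(-3)^{k+1}.
This completes the inductive step, so s_i = 2^i − 2·(-3)^i for all i ≥ 0.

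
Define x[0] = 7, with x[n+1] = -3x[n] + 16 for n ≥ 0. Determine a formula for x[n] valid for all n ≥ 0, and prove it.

Claim: x[n] = 3·(-3)^n + 4.

Base case: x[0] = 7, and 3·(-3)^0 + 4 = 3 + 4 = 7.
Assume x[j] = 3·(-3)^j + 4 for some j ≥ 0.
Then x[j+1] = -3x[j] + 16 = -3·(3·(-3)^j + 4) + 16 = -9·(-3)^j − 12 + 16 = 3·(-3)^{j+1} + 4.
Hence x[n] = 3·(-3)^n + 4 for every n ≥ 0, by induction.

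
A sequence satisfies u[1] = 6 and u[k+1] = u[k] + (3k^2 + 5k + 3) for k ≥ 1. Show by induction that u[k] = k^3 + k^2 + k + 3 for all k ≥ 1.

Base case: u[1] = 6, and 1^3 + 1^2 + 1 + 3 = 6.
Assume u[m] = m^3 + m^2 + m + 3.
Then u[m+1] = u[m] + (3m^2 + 5m + 3) = (m^3 + m^2 + m + 3) + (3m^2 + 5m + 3) = m^3 + 4m^2 + 6m + 6,
and (m+1)^3 + (m+1)^2 + (m+1) + 3 = m^3 + 4m^2 + 6m + 6.
This completes the inductive step, so u[k] = k^3 + k^2 + k + 3 for all k ≥ 1.

u[k] = k^3 + k^2 + k + 3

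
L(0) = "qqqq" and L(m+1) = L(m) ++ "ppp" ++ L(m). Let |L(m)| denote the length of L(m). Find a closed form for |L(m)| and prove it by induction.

Claim: |L(m)| = 7·2^m − 3.

Base case: |L(0)| = 4, and 7·2^0 − 3 = 4.
Assume |L(r)| = 7·2^r − 3.
Then |L(r+1)| = |L(r)| + 3 + |L(r)| = 2|L(r)| + 3 = 2(7·2^r − 3) + 3 = 7·2^{r+1} − 6 + 3 = 7·2^{r+1} − 3.
Hence |L(m)| = 7·2^m − 3 for every m ≥ 0, by induction.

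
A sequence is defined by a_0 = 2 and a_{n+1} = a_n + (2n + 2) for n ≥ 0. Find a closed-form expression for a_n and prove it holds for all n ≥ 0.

Claim: a_n = n^2 + n + 2.

Base case: a_0 = 2, and 0^2 + 0 + 2 = 2.
Assume a_m = m^2 + m + 2.
Then a_{m+1} = a_m + (2m + 2) = (m^2 + m + 2) + (2m + 2) = m^2 + 3m + 4,
and (m+1)^2 + (m+1) + 2 = m^2 + 3m + 4.
Hence a_n = n^2 + n + 2 for every n ≥ 0, by induction.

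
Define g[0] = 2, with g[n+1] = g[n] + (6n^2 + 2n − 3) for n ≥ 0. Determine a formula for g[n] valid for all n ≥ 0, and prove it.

Claim: g[n] = 2n^3 − 2n^2 − 3n + 2.

Base case: g[0] = 2, and 2·0^3 − 2·0^2 − 3·0 + 2 = 2.
Assume g[r] = 2r^3 − 2r^2 − 3r + 2.
Then g[r+1] = g[r] + (6r^2 + 2r − 3) = (2r^3 − 2r^2 − 3r + 2) + (6r^2 + 2r − 3) = 2r^3 + 4r^2 − r − 1,
and 2·(r+1)^3 − 2·(r+1)^2 − 3·(r+1) + 2 = 2r^3 + 4r^2 − r − 1.
By induction, g[n] = 2n^3 − 2n^2 − 3n + 2 for all n ≥ 0.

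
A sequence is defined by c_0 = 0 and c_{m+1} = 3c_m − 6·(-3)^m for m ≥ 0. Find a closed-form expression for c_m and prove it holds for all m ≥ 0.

Claim: c_m = -3^m + (-3)^m.

Base case: c_0 = 0, and -3^0 + (-3)^0 = -1 + 1 = 0.
Assume c_k = -3^k + (-3)^k for some k ≥ 0.
Then c_{k+1} = 3c_k − 6·(-3)^k = 3·(-3^k + (-3)^k) − 6·(-3)^k = -3^{k+1} + 3·(-3)^k − 6·(-3)^k = -3^{k+1} − 3·(-3)^k = -3^{k+1} + (-3)^{k+1}.
This completes the inductive step, so c_m = -3^m + (-3)^m for all m ≥ 0.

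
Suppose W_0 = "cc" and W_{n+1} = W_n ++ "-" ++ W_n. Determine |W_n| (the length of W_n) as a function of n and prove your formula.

Claim: |W_n| = 3·2^n − 1.

Base case: |W_0| = 2, and 3·2^0 − 1 = 2.
Assume |W_k| = 3·2^k − 1.
Then |W_{k+1}| = |W_k| + 1 + |W_k| = 2|W_k| + 1 = 2(3·2^k − 1) + 1 = 3·2^{k+1} − 2 + 1 = 3·2^{k+1} − 1.
By induction, |W_n| = 3·2^n − 1 for all n ≥ 0.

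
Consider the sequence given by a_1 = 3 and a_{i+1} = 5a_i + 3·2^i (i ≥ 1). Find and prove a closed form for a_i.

Claim: a_i = 5^i − 2^i.

Base case: a_1 = 3, and 5^1 − 2^1 = 5 − 2 = 3.
Assume a_m = 5^m − 2^m for some m ≥ 1.
Then a_{m+1} = 5a_m + 3·2^m = 5·(5^m − 2^m) + 3·2^m = 5^{m+1} − 5·2^m + 3·2^m = 5^{m+1} − 2·2^m = 5^{m+1} − 2^{m+1}.
So the formula holds for m+1, and by induction a_i = 5^i − 2^i for all i ≥ 1.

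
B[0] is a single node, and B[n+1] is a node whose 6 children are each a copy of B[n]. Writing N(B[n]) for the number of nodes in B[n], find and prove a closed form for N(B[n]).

Claim: N(B[n]) = (6^{n+1} − 1)/5.

Base case: N(B[0]) = 1, and (6^{0+1} − 1)/5 = 1.
Assume N(B[j]) = (6^{j+1} − 1)/5.
Then N(B[j+1]) = 1 + 6N(B[j]) = 1 + 6·(6^{j+1} − 1)/5 = 1 + (6^{j+2} − 6)/5 = (5 + 6^{j+2} − 6)/5 = (6^{j+2} − 1)/5.
By induction, N(B[n]) = (6^{n+1} − 1)/5 for all n ≥ 0.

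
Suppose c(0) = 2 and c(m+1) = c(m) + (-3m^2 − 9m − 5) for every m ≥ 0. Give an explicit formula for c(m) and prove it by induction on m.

Claim: c(m) = -m^3 − 3m^2 − m + 2.

Base case: c(0) = 2, and -0^3 − 3·0^2 − 0 + 2 = 2.
Assume c(k) = -k^3 − 3k^2 − k + 2.
Then c(k+1) = c(k) + (-3k^2 − 9k − 5) = (-k^3 − 3k^2 − k + 2) + (-3k^2 − 9k − 5) = -k^3 − 6k^2 − 10k − 3,
and -(k+1)^3 − 3·(k+1)^2 − (k+1) + 2 = -k^3 − 6k^2 − 10k − 3.
By induction, c(m) = -m^3 − 3m^2 − m + 2 for all m ≥ 0.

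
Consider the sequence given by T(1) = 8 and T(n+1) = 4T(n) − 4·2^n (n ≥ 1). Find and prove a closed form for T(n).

Claim: T(n) = 4^n + 2·2^n.

Base case: T(1) = 8, and 4^1 + 2·2^1 = 4 + 4 = 8.
Assume T(j) = 4^j + 2·2^j for some j ≥ 1.
Then T(j+1) = 4T(j) − 4·2^j = 4·(4^j + 2·2^j) − 4·2^j = 4^{j+1} + 8·2^j − 4·2^j = 4^{j+1} + 4·2^j = 4^{j+1} + 2·2^{j+1}.
By induction, T(n) = 4^n + 2·2^n for all n ≥ 1.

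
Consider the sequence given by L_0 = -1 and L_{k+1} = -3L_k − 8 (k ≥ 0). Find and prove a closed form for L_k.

Claim: L_k = (-3)^k − 2.

Base case: L_0 = -1, and (-3)^0 − 2 = 1 − 2 = -1.
Assume L_m = (-3)^m − 2 for some m ≥ 0.
Then L_{m+1} = -3L_m − 8 = -3·((-3)^m − 2) − 8 = -3·(-3)^m + 6 − 8 = (-3)^{m+1} − 2.
By induction, L_k = (-3)^k − 2 for all k ≥ 0.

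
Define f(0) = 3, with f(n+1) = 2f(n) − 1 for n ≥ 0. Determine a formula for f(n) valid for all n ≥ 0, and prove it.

Claim: f(n) = 2^{n+1} + 1.

Base case: f(0) = 3, and 2^{0+1} + 1 = 2 + 1 = 3.
Assume f(k) = 2^{k+1} + 1 for some k ≥ 0.
Then f(k+1) = 2f(k) − 1 = 2·(2^{k+1} + 1) − 1 = 2^{k+2} + 2 − 1 = 2^{k+2} + 1.
This completes the inductive step, so f(n) = 2^{n+1} + 1 for all n ≥ 0.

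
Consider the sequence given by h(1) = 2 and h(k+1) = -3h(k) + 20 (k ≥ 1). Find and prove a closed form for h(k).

Claim: h(k) = (-3)^k + 5.

Base case: h(1) = 2, and (-3)^1 + 5 = -3 + 5 = 2.
Assume h(r) = (-3)^r + 5 for some r ≥ 1.
Then h(r+1) = -3h(r) + 20 = -3·((-3)^r + 5) + 20 = -3·(-3)^r − 15 + 20 = (-3)^{r+1} + 5.
By induction, h(k) = (-3)^k + 5 for all k ≥ 1.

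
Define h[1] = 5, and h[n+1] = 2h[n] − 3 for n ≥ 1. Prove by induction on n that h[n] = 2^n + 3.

Base case: h[1] = 5, and 2^1 + 3 = 2 + 3 = 5.
Assume h[j] = 2^j + 3 for some j ≥ 1.
Then h[j+1] = 2h[j] − 3 = 2·(2^j + 3) − 3 = 2^{j+1} + 6 − 3 = 2^{j+1} + 3.
Hence h[n] = 2^n + 3 for every n ≥ 1, by induction.

h[n] = 2^n + 3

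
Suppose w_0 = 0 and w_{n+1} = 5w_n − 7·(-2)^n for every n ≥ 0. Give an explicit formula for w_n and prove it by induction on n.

Claim: w_n = -5^n + (-2)^n.

Base case: w_0 = 0, and -5^0 + (-2)^0 = -1 + 1 = 0.
Assume w_k = -5^k + (-2)^k for some k ≥ 0.
Then w_{k+1} = 5w_k − 7·(-2)^k = 5·(-5^k + (-2)^k) − 7·(-2)^k = -5^{k+1} + 5·(-2)^k − 7·(-2)^k = -5^{k+1} − 2·(-2)^k = -5^{k+1} + (-2)^{k+1}.
So the formula holds for k+1, and by induction w_n = -5^n + (-2)^n for all n ≥ 0.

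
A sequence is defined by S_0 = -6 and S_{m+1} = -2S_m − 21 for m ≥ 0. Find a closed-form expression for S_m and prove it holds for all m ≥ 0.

Claim: S_m = (-2)^m − 7.

Base case: S_0 = -6, and (-2)^0 − 7 = 1 − 7 = -6.
Assume S_j = (-2)^j − 7 for some j ≥ 0.
Then S_{j+1} = -2S_j − 21 = -2·((-2)^j − 7) − 21 = -2·(-2)^j + 14 − 21 = (-2)^{j+1} − 7.
By induction, S_m = (-2)^m − 7 for all m ≥ 0.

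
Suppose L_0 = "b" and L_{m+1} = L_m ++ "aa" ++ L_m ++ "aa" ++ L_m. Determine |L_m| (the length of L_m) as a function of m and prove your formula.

Claim: |L_m| = 3^{m+1} − 2.

Base case: |L_0| = 1, and 3^{0+1} − 2 = 1.
Assume |L_k| = 3^{k+1} − 2.
Then |L_{k+1}| = 3|L_k| + 4 = 3(3^{k+1} − 2) + 4 = 3^{k+2} − 6 + 4 = 3^{k+2} − 2.
Hence |L_m| = 3^{m+1} − 2 for every m ≥ 0, by induction.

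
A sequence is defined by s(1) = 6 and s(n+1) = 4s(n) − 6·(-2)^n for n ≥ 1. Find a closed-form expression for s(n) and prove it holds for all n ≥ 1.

Claim: s(n) = 2·4^n + (-2)^n.

Base case: s(1) = 6, and 2·4^1 + (-2)^1 = 8 − 2 = 6.
Assume s(k) = 2·4^k + (-2)^k for some k ≥ 1.
Then s(k+1) = 4s(k) − 6·(-2)^k = 4·(2·4^k + (-2)^k) − 6·(-2)^k = 2·4^{k+1} + 4·(-2)^k − 6·(-2)^k = 2·4^{k+1} − 2·(-2)^k = 2·4^{k+1} + (-2)^{k+1}.
By induction, s(n) = 2·4^n + (-2)^n for all n ≥ 1.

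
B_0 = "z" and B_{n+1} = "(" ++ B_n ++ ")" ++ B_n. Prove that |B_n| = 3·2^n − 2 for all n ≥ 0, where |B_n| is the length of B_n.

Base case: |B_0| = 1, and 3·2^0 − 2 = 1.
Assume |B_k| = 3·2^k − 2.
Then |B_{k+1}| = 1 + |B_k| + 1 + |B_k| = 2|B_k| + 2 = 2(3·2^k − 2) + 2 = 3·2^{k+1} − 4 + 2 = 3·2^{k+1} − 2.
By induction, |B_n| = 3·2^n − 2 for all n ≥ 0.

|B_n| = 3·2^n − 2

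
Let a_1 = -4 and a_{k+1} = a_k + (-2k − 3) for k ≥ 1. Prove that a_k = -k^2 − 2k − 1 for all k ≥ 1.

Base case: a_1 = -4, and -1^2 − 2·1 − 1 = -4.
Assume a_r = -r^2 − 2r − 1.
Then a_{r+1} = a_r + (-2r − 3) = (-r^2 − 2r − 1) + (-2r − 3) = -r^2 − 4r − 4,
and -(r+1)^2 − 2·(r+1) − 1 = -r^2 − 4r − 4.
By induction, a_k = -k^2 − 2k − 1 for all k ≥ 1.

a_k = -k^2 − 2k − 1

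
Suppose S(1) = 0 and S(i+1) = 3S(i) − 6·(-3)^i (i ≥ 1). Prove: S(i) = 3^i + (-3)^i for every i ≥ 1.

Base case: S(1) = 0, and 3^1 + (-3)^1 = 3 − 3 = 0.
Assume S(m) = 3^m + (-3)^m for some m ≥ 1.
Then S(m+1) = 3S(m) − 6·(-3)^m = 3·(3^m + (-3)^m) − 6·(-3)^m = 3^{m+1} + 3·(-3)^m − 6·(-3)^m = 3^{m+1} − 3·(-3)^m = 3^{m+1} + (-3)^{m+1}.
Hence S(i) = 3^i + (-3)^i for every i ≥ 1, by induction.

S(i) = 3^i + (-3)^i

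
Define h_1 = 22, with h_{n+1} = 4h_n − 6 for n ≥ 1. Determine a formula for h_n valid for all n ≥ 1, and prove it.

Claim: h_n = 5·4^n + 2.

Base case: h_1 = 22, and 5·4^1 + 2 = 20 + 2 = 22.
Assume h_m = 5·4^m + 2 for some m ≥ 1.
Then h_{m+1} = 4h_m − 6 = 4·(5·4^m + 2) − 6 = 20·4^m + 8 − 6 = 5·4^{m+1} + 2.
Hence h_n = 5·4^n + 2 for every n ≥ 1, by induction.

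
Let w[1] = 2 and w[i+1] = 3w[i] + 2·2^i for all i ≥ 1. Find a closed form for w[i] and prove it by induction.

Claim: w[i] = 2·3^i − 2·2^i.

Base case: w[1] = 2, and 2·3^1 − 2·2^1 = 6 − 4 = 2.
Assume w[r] = 2·3^r − 2·2^r for some r ≥ 1.
Then w[r+1] = 3w[r] + 2·2^r = 3·(2·3^r − 2·2^r) + 2·2^r = 2·3^{r+1} − 6·2^r + 2·2^r = 2·3^{r+1} − 4·2^r = 2·3^{r+1} − 2·2^{r+1}.
Hence w[i] = 2·3^i − 2·2^i for every i ≥ 1, by induction.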